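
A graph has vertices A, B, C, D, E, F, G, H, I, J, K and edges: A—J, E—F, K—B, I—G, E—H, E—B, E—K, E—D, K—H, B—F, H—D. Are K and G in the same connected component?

No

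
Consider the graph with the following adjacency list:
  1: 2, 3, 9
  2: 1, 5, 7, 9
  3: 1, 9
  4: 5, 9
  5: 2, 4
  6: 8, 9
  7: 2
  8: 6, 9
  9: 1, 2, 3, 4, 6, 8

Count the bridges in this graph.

1

The edges on the cycle 9-3-1-2-5-4-9 are not bridges since each lies on that cycle.
But removing 2-7 disconnects 2 from 7 — this is a bridge.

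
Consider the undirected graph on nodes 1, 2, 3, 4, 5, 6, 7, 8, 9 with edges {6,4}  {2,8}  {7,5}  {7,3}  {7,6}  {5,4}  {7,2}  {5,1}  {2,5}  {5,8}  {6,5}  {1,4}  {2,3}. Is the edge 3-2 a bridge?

After removing 3-2, the path 3-7-2 still connects them, so the edge is not a bridge.

No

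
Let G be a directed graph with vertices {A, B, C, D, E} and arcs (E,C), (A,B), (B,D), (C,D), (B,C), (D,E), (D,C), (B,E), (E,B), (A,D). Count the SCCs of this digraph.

{B, C, D, E} are all mutually reachable — one SCC of size 4.
{A} is an SCC by itself.
That gives 2 strongly connected components.

2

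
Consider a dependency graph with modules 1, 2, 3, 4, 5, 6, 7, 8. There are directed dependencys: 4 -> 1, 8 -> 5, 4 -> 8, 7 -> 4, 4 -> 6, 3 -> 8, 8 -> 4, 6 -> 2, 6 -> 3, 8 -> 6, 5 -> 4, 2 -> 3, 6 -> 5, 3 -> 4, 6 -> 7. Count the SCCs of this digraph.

{2, 3, 4, 5, 6, 7, 8} are all mutually reachable — one SCC of size 7.
{1} is an SCC by itself.
That gives 2 strongly connected components.

2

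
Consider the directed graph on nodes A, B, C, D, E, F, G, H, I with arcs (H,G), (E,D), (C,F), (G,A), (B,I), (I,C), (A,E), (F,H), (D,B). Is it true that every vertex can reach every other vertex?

From H we can reach every vertex (A, B, C, D, E, F, G, H, I), and every vertex can reach H (A, B, C, D, E, F, G, H, I). So the whole graph is one strongly connected component.

Yes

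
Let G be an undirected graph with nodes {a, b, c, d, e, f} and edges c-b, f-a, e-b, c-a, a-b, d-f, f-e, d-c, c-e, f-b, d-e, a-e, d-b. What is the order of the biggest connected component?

Starting from a we can reach a, b, c, d, e, f. That is one component of size 6.
The largest has 6 vertices.

6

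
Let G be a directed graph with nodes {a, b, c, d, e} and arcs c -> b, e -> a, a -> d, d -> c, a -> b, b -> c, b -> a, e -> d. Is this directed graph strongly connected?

No

There is no directed path from c to e, so the graph is not strongly connected.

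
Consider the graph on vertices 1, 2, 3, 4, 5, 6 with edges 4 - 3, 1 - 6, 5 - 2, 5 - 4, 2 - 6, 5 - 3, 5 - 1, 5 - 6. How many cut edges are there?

The edges on the cycle 5-4-3-5 are not bridges since each lies on that cycle.
Every edge lies on some cycle, so there are no bridges.

0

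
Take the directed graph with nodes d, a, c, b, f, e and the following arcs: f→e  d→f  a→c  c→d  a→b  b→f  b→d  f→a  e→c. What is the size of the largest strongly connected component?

{a, b, c, d, e, f} are all mutually reachable — one SCC of size 6.
The largest has 6 vertices.

6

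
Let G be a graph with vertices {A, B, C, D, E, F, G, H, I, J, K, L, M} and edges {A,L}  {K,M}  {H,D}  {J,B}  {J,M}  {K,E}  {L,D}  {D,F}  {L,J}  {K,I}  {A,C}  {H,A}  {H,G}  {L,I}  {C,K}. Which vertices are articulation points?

D, H, J, K

Removing D increases the component count from 1 to 2, so D is a cut vertex.
Removing H increases the component count from 1 to 2, so H is a cut vertex.
Removing J increases the component count from 1 to 2, so J is a cut vertex.
Likewise K is a cut vertex.
By contrast removing A leaves 1 component; it is not a cut vertex. No other vertex is a cut vertex either.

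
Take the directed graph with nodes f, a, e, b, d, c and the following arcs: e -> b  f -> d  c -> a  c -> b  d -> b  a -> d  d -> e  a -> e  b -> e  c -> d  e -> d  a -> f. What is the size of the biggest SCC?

3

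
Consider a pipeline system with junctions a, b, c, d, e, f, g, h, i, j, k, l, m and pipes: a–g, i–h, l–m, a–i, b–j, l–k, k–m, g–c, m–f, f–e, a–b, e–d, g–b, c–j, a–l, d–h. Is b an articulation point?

No

Deleting b leaves 1 component (was 1) (its neighbors a, g, j remain connected to each other), so b is not a cut vertex.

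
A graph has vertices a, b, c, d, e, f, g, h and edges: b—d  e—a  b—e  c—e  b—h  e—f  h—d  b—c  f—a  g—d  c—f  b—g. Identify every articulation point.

b

Removing b increases the component count from 1 to 2, so b is a cut vertex.
By contrast removing c leaves 1 component; it is not a cut vertex. No other vertex is a cut vertex either.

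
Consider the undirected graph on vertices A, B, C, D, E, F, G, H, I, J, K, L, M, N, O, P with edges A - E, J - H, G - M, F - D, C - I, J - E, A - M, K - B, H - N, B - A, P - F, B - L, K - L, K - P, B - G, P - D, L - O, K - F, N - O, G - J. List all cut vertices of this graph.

K

Removing K increases the component count from 2 to 3, so K is a cut vertex.
By contrast removing D leaves 2 components; it is not a cut vertex. No other vertex is a cut vertex either.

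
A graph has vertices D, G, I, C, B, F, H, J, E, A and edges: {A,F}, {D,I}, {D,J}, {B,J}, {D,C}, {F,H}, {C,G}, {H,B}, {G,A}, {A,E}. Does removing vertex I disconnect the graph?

Deleting I leaves 1 component (was 1), so I is not a cut vertex.

No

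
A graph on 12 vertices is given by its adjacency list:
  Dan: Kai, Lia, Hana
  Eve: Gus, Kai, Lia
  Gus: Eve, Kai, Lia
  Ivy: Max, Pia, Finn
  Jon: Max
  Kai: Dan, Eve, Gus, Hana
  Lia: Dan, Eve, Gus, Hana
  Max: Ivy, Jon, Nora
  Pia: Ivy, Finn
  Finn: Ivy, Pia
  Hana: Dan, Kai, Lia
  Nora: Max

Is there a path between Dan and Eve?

Yes

From Dan we can reach Dan, Eve, Gus, Kai, Lia, Hana, which includes Eve.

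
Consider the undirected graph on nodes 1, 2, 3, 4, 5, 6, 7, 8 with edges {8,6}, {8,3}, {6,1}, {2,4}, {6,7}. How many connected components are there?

3

5 is isolated — a component by itself.
Starting from 2 we can reach 2, 4. That is one component of size 2.
Starting from 1 we can reach 1, 3, 6, 7, 8. That is one component of size 5.
Total: 3 components.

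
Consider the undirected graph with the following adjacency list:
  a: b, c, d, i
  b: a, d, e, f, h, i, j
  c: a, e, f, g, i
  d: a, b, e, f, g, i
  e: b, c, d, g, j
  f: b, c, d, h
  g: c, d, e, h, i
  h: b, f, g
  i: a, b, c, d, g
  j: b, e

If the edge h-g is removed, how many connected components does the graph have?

h and g are still connected via h-f-d-g, so the component count stays at 1.

1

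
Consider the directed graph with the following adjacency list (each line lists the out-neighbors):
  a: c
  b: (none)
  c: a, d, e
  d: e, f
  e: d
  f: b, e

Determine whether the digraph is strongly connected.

There is no directed path from e to a, so the graph is not strongly connected.

No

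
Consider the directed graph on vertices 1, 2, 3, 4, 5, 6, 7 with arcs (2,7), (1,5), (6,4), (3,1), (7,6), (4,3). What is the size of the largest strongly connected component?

{6} is an SCC by itself.
{2} is an SCC by itself.
{1} is an SCC by itself.
{4} is an SCC by itself.
{7} is an SCC by itself.
(and 2 more singleton SCCs)
The largest has 1 vertex.

1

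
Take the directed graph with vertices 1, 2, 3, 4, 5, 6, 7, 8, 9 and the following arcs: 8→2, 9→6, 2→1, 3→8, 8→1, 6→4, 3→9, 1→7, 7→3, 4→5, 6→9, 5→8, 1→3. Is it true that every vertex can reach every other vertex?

Yes

From 8 we can reach every vertex (1, 2, 3, 4, 5, 6, 7, 8, 9), and every vertex can reach 8 (1, 2, 3, 4, 5, 6, 7, 8, 9). So the whole graph is one strongly connected component.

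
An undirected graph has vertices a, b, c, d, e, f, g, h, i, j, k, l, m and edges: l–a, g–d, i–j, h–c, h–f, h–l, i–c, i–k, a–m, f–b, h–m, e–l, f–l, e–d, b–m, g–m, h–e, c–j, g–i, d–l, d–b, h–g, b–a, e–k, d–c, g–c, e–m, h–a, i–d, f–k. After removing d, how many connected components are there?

1

With d gone, the remaining components are: {a, b, c, e, f, g, h, i, j, k, l, m}.
That is 1 component.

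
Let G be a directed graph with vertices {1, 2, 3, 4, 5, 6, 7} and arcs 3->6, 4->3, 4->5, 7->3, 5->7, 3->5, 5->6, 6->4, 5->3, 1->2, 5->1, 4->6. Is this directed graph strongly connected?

There is no directed path from 2 to 3, so the graph is not strongly connected.

No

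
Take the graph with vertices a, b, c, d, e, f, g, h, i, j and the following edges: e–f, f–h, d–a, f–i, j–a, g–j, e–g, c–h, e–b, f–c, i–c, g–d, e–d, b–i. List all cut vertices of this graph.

Removing e increases the component count from 1 to 2, so e is a cut vertex.
By contrast removing i leaves 1 component; it is not a cut vertex. No other vertex is a cut vertex either.

e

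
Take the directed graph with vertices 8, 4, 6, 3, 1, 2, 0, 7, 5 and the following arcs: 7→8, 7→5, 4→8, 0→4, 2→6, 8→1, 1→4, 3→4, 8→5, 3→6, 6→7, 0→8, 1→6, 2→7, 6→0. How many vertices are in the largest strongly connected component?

6

{0, 1, 4, 6, 7, 8} are all mutually reachable — one SCC of size 6.
{2} is an SCC by itself.
{3} is an SCC by itself.
{5} is an SCC by itself.
The largest has 6 vertices.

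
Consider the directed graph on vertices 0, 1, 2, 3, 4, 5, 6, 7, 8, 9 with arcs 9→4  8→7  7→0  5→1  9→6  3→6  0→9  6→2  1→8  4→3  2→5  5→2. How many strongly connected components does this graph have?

{0, 1, 2, 3, 4, 5, 6, 7, 8, 9} are all mutually reachable — one SCC of size 10.
That gives 1 strongly connected component.

1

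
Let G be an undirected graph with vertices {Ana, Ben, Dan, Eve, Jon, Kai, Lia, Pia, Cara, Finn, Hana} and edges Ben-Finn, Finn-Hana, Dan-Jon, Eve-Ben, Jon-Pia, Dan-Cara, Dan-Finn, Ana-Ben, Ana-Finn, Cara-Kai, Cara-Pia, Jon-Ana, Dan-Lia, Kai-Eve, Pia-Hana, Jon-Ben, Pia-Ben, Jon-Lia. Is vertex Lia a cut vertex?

Deleting Lia leaves 1 component (was 1) (its neighbors Dan, Jon remain connected to each other), so Lia is not a cut vertex.

No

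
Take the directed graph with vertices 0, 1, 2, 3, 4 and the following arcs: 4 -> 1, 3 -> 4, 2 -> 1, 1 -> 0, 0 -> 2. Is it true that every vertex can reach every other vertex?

No

There is no directed path from 2 to 3, so the graph is not strongly connected.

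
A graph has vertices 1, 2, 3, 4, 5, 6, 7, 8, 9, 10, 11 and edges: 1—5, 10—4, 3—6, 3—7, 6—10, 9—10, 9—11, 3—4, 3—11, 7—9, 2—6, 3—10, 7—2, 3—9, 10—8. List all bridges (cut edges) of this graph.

1-5, 10-8

The edges on the cycle 3-7-2-6-3 are not bridges since each lies on that cycle.
But removing 8—10 disconnects 8 from 10; removing 1—5 disconnects 1 from 5 — these are bridges.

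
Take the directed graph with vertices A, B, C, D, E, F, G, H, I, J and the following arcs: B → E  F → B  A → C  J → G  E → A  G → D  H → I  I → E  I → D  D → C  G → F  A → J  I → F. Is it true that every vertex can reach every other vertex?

No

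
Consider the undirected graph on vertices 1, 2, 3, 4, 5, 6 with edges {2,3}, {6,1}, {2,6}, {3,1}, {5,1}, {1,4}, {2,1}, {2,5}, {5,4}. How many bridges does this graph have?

The edges on the cycle 2-6-1-3-2 are not bridges since each lies on that cycle.
Every edge lies on some cycle, so there are no bridges.

0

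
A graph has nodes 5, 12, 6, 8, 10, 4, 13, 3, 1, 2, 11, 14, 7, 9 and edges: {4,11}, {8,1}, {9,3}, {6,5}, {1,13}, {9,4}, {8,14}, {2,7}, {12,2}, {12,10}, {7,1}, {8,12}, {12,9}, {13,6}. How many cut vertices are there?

Removing 1 increases the component count from 1 to 2, so 1 is a cut vertex.
Removing 4 increases the component count from 1 to 2, so 4 is a cut vertex.
Removing 6 increases the component count from 1 to 2, so 6 is a cut vertex.
Likewise 8, 9, 12, 13 are cut vertices.
By contrast removing 3 leaves 1 component; it is not a cut vertex. No other vertex is a cut vertex either.

7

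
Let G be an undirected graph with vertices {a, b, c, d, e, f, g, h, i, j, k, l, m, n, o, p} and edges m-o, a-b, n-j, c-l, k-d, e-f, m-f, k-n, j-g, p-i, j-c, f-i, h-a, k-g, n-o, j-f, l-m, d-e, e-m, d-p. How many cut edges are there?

2

The edges on the cycle e-m-f-e are not bridges since each lies on that cycle.
But removing h-a disconnects h from a; removing a-b disconnects a from b — these are bridges.
That makes 2 bridges.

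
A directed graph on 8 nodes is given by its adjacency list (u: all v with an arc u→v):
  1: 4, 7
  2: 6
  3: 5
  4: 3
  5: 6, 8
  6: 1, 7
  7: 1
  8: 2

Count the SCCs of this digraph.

1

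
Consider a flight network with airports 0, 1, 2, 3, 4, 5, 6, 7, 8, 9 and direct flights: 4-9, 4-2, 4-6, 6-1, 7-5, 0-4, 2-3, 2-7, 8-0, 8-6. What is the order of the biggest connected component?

Starting from 0 we can reach 0, 1, 2, 3, 4, 5, 6, 7, 8, 9. That is one component of size 10.
The largest has 10 vertices.

10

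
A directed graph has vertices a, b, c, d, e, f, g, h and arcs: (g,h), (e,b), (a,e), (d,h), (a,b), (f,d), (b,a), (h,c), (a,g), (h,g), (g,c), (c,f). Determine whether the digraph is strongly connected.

No

There is no directed path from h to b, so the graph is not strongly connected.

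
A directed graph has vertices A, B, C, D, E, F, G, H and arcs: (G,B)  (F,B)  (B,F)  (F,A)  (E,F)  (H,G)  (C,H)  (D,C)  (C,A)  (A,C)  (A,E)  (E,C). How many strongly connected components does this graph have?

2

{A, B, C, E, F, G, H} are all mutually reachable — one SCC of size 7.
{D} is an SCC by itself.
That gives 2 strongly connected components.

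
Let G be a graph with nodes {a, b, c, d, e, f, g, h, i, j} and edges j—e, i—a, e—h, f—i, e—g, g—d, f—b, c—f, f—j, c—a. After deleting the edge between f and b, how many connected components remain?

Before removal there is 1 component.
f—b is a bridge — removing it separates f's side from b's side.
After removal: 2 components.

2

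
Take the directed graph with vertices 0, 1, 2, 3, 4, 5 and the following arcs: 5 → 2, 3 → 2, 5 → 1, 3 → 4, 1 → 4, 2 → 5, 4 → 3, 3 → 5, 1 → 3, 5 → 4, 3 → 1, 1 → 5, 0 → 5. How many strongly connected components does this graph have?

{1, 2, 3, 4, 5} are all mutually reachable — one SCC of size 5.
{0} is an SCC by itself.
That gives 2 strongly connected components.

2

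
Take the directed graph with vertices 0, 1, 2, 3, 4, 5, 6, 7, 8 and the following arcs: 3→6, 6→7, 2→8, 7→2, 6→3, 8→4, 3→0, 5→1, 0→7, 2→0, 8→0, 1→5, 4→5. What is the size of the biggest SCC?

{0, 2, 7, 8} are all mutually reachable — one SCC of size 4.
{1, 5} are all mutually reachable — one SCC of size 2.
{3, 6} are all mutually reachable — one SCC of size 2.
{4} is an SCC by itself.
The largest has 4 vertices.

4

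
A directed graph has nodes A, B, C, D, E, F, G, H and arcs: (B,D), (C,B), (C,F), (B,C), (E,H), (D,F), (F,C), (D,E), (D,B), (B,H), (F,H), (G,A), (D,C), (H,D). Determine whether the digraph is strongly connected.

No

There is no directed path from H to A, so the graph is not strongly connected.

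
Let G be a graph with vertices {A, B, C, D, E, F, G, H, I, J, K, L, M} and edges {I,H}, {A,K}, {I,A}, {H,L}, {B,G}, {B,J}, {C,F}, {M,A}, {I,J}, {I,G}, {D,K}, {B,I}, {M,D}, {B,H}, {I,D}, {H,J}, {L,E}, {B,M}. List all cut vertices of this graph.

H, L

Removing H increases the component count from 2 to 3, so H is a cut vertex.
Removing L increases the component count from 2 to 3, so L is a cut vertex.
By contrast removing D leaves 2 components; it is not a cut vertex. No other vertex is a cut vertex either.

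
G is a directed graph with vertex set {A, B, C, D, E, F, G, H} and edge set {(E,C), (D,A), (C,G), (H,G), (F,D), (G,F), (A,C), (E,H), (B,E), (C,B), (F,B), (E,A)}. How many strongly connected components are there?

{A, B, C, D, E, F, G, H} are all mutually reachable — one SCC of size 8.
That gives 1 strongly connected component.

1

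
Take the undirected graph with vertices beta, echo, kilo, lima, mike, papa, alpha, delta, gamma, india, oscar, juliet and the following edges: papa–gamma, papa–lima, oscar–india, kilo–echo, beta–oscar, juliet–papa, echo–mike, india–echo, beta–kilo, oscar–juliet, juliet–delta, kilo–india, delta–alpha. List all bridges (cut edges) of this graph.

The edges on the cycle beta-oscar-india-kilo-beta are not bridges since each lies on that cycle.
But removing echo–mike disconnects echo from mike; removing delta–alpha disconnects delta from alpha; removing gamma–papa disconnects gamma from papa; removing juliet–papa disconnects juliet from papa — these are bridges.
In total 7 edges are bridges.

alpha-delta, delta-juliet, echo-mike, gamma-papa, juliet-oscar, juliet-papa, lima-papa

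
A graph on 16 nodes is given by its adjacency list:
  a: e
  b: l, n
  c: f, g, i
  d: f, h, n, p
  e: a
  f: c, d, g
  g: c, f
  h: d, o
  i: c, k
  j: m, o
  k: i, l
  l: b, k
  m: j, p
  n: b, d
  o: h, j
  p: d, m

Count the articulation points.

Removing d increases the component count from 2 to 3, so d is a cut vertex.
By contrast removing m leaves 2 components; it is not a cut vertex. No other vertex is a cut vertex either.

1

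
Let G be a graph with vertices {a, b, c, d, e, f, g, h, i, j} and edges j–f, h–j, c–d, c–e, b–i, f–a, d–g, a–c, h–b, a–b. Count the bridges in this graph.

5

The edges on the cycle h-j-f-a-b-h are not bridges since each lies on that cycle.
But removing b–i disconnects b from i; removing c–d disconnects c from d; removing a–c disconnects a from c; removing g–d disconnects g from d — these are bridges.
In total 5 edges are bridges.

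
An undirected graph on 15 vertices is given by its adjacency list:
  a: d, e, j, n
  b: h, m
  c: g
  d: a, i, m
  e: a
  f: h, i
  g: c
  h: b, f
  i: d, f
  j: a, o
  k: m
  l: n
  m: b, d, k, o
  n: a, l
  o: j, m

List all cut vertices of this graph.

a, m, n

Removing a increases the component count from 2 to 4, so a is a cut vertex.
Removing m increases the component count from 2 to 3, so m is a cut vertex.
Removing n increases the component count from 2 to 3, so n is a cut vertex.
By contrast removing g leaves 2 components; it is not a cut vertex. No other vertex is a cut vertex either.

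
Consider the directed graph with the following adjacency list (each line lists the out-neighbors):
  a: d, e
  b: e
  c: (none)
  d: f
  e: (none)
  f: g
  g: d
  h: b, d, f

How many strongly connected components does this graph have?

6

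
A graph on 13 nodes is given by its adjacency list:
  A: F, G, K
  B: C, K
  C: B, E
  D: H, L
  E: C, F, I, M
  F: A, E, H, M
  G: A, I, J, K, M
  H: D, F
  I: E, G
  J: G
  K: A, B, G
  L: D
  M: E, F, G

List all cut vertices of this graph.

D, F, G, H

Removing D increases the component count from 1 to 2, so D is a cut vertex.
Removing F increases the component count from 1 to 2, so F is a cut vertex.
Removing G increases the component count from 1 to 2, so G is a cut vertex.
Likewise H is a cut vertex.
By contrast removing E leaves 1 component; it is not a cut vertex. No other vertex is a cut vertex either.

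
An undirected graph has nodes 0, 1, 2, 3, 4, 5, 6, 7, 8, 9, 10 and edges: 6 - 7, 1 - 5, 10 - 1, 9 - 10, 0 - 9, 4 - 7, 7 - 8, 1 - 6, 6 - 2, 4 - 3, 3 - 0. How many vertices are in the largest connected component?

11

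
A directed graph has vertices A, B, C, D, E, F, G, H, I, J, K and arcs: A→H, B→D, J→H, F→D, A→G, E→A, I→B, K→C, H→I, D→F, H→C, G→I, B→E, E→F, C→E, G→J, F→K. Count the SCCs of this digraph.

{A, B, C, D, E, F, G, H, I, J, K} are all mutually reachable — one SCC of size 11.
That gives 1 strongly connected component.

1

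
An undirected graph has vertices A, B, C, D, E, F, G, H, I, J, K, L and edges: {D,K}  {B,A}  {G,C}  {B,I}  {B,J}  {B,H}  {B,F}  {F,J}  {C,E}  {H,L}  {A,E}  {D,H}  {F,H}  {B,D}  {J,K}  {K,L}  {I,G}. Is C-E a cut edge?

After removing C-E, the path C-G-I-B-A-E still connects them, so the edge is not a bridge.

No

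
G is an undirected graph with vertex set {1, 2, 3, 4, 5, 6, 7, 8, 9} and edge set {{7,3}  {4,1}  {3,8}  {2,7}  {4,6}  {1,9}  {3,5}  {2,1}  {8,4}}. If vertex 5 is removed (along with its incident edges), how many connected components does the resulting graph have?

1

With 5 gone, the remaining components are: {1, 2, 3, 4, 6, 7, 8, 9}.
That is 1 component.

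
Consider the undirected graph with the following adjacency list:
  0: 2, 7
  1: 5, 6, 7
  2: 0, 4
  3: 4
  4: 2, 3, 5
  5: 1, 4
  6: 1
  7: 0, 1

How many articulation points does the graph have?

2

Removing 1 increases the component count from 1 to 2, so 1 is a cut vertex.
Removing 4 increases the component count from 1 to 2, so 4 is a cut vertex.
By contrast removing 2 leaves 1 component; it is not a cut vertex. No other vertex is a cut vertex either.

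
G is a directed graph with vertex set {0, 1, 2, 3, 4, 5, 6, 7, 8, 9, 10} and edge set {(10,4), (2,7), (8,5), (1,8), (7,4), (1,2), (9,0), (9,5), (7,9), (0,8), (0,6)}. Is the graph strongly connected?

No

There is no directed path from 1 to 10, so the graph is not strongly connected.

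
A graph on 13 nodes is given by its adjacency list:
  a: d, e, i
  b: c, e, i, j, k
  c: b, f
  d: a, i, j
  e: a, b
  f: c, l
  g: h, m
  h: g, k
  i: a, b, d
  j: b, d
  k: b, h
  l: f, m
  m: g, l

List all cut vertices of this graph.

Removing b increases the component count from 1 to 2, so b is a cut vertex.
By contrast removing m leaves 1 component; it is not a cut vertex. No other vertex is a cut vertex either.

b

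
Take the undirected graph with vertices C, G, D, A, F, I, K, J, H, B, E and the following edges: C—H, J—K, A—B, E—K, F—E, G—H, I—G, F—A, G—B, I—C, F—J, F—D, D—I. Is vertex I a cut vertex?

No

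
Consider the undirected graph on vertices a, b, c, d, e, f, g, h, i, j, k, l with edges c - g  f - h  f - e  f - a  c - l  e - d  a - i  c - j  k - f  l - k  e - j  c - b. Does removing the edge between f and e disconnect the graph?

No

After removing f - e, the path f-k-l-c-j-e still connects them, so the edge is not a bridge.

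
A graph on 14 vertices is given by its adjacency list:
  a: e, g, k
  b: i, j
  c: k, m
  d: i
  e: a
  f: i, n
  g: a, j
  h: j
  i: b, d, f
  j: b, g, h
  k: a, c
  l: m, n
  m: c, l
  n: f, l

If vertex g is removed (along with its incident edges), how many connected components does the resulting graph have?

With g gone, the remaining components are: {a, b, c, d, e, f, h, i, j, k, l, m, n}.
That is 1 component.

1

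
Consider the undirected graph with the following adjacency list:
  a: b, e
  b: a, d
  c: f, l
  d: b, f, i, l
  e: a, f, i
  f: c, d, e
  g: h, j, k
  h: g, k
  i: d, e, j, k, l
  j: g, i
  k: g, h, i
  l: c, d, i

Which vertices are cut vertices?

Removing i increases the component count from 1 to 2, so i is a cut vertex.
By contrast removing l leaves 1 component; it is not a cut vertex. No other vertex is a cut vertex either.

i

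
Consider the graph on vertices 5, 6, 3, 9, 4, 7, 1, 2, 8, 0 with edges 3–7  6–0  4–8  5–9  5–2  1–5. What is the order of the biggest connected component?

4

Starting from 0 we can reach 0, 6. That is one component of size 2.
Starting from 4 we can reach 4, 8. That is one component of size 2.
Starting from 3 we can reach 3, 7. That is one component of size 2.
Starting from 1 we can reach 1, 2, 5, 9. That is one component of size 4.
The largest has 4 vertices.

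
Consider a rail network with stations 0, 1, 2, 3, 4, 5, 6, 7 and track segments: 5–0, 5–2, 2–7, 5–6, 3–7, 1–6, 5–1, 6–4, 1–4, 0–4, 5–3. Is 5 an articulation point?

Yes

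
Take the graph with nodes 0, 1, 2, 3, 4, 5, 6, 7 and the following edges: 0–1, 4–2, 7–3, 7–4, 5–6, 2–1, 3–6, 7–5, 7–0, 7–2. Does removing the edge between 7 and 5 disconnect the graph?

After removing 7–5, the path 7-3-6-5 still connects them, so the edge is not a bridge.

No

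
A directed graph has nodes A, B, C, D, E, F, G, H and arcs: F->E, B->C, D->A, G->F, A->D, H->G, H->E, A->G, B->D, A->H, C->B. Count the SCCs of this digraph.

6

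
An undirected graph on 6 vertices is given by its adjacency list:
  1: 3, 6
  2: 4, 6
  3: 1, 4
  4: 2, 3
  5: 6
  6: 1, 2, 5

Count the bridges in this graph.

1

The edges on the cycle 3-4-2-6-1-3 are not bridges since each lies on that cycle.
But removing 6-5 disconnects 6 from 5 — this is a bridge.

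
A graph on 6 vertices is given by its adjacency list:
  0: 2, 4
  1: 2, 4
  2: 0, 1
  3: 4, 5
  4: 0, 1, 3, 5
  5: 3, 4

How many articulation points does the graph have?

Removing 4 increases the component count from 1 to 2, so 4 is a cut vertex.
By contrast removing 5 leaves 1 component; it is not a cut vertex. No other vertex is a cut vertex either.

1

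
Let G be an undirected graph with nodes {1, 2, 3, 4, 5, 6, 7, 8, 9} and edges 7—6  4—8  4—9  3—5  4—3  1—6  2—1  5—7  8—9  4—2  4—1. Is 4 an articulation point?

Yes

Deleting 4 raises the number of components from 1 to 2, so 4 is a cut vertex.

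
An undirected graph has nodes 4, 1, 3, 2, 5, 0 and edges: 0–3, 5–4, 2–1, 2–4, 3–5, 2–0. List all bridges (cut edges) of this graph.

1-2

The edges on the cycle 2-0-3-5-4-2 are not bridges since each lies on that cycle.
But removing 2–1 disconnects 2 from 1 — this is a bridge.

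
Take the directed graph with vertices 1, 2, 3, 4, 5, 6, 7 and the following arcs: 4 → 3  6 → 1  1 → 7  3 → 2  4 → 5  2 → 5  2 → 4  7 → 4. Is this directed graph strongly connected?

There is no directed path from 5 to 3, so the graph is not strongly connected.

No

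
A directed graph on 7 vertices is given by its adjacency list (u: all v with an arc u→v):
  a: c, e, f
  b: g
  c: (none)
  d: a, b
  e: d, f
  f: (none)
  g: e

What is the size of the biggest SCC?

{a, b, d, e, g} are all mutually reachable — one SCC of size 5.
{c} is an SCC by itself.
{f} is an SCC by itself.
The largest has 5 vertices.

5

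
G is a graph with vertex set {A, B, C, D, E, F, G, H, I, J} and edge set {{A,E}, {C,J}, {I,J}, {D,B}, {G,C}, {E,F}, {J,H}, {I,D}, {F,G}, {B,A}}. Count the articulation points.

1

Removing J increases the component count from 1 to 2, so J is a cut vertex.
By contrast removing F leaves 1 component; it is not a cut vertex. No other vertex is a cut vertex either.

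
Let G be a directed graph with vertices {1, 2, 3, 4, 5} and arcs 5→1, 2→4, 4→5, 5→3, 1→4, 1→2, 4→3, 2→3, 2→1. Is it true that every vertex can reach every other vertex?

No

There is no directed path from 3 to 1, so the graph is not strongly connected.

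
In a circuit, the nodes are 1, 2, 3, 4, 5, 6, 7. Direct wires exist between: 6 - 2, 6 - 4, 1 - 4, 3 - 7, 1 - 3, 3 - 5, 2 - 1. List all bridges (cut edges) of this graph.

The edges on the cycle 6-2-1-4-6 are not bridges since each lies on that cycle.
But removing 3 - 7 disconnects 3 from 7; removing 1 - 3 disconnects 1 from 3; removing 3 - 5 disconnects 3 from 5 — these are bridges.

1-3, 3-5, 3-7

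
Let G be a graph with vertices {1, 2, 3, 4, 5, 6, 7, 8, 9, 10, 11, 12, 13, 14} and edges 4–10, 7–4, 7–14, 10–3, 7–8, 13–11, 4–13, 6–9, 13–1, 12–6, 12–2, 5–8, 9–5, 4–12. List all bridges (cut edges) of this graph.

1-13, 10-3, 10-4, 11-13, 12-2, 13-4, 14-7

The edges on the cycle 7-4-12-6-9-5-8-7 are not bridges since each lies on that cycle.
But removing 4–10 disconnects 4 from 10; removing 13–11 disconnects 13 from 11; removing 10–3 disconnects 10 from 3; removing 12–2 disconnects 12 from 2 — these are bridges.
In total 7 edges are bridges.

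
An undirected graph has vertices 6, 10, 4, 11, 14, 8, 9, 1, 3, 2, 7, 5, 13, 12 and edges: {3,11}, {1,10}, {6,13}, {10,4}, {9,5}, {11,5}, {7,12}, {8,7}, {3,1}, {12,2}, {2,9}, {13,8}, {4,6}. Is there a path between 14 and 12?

No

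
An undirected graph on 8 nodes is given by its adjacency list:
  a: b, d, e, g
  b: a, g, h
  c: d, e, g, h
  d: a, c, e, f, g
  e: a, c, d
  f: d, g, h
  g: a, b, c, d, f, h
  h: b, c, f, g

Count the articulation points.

Removing g, for instance, still leaves 1 component. No single vertex removal increases the component count — the graph has no articulation points.

0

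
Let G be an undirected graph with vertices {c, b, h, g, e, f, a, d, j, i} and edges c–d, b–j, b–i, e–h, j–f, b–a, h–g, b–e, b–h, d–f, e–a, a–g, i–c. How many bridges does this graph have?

0

The edges on the cycle b-e-h-b are not bridges since each lies on that cycle.
Every edge lies on some cycle, so there are no bridges.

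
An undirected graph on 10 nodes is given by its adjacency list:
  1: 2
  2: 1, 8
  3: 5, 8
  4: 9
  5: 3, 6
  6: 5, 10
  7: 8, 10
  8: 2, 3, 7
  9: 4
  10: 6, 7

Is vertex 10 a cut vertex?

No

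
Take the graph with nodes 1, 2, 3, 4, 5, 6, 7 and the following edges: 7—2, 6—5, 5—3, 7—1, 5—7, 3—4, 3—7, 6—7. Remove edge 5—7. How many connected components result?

1

5 and 7 are still connected via 5-6-7, so the component count stays at 1.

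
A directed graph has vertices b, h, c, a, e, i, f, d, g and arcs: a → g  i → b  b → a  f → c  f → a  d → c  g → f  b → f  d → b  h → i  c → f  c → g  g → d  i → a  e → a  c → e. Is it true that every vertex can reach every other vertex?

No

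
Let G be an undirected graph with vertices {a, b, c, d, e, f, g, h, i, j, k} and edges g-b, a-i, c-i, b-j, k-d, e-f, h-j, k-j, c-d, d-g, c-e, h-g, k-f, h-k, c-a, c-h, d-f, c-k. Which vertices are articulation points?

c

Removing c increases the component count from 1 to 2, so c is a cut vertex.
By contrast removing i leaves 1 component; it is not a cut vertex. No other vertex is a cut vertex either.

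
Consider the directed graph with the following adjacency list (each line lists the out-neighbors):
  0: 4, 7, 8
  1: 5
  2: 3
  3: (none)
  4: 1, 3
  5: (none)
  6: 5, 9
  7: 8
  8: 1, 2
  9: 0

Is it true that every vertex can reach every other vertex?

No

There is no directed path from 7 to 0, so the graph is not strongly connected.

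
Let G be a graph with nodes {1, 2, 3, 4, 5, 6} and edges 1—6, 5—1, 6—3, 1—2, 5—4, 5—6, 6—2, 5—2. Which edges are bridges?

3-6, 4-5

The edges on the cycle 1-6-2-1 are not bridges since each lies on that cycle.
But removing 4—5 disconnects 4 from 5; removing 3—6 disconnects 3 from 6 — these are bridges.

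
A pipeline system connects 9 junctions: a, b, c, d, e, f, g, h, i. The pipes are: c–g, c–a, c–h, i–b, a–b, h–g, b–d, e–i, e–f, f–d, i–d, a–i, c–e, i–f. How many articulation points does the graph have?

Removing c increases the component count from 1 to 2, so c is a cut vertex.
By contrast removing h leaves 1 component; it is not a cut vertex. No other vertex is a cut vertex either.

1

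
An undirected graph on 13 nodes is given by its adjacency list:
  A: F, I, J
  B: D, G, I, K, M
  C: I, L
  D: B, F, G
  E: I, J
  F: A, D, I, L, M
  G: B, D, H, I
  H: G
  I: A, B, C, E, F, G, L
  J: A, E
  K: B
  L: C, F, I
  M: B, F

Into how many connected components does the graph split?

Starting from A we can reach A, B, C, D, E, F, G, H, I, J, K, L, M. That is one component of size 13.
Total: 1 component.

1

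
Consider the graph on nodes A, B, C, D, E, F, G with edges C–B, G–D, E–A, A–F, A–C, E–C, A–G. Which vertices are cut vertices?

A, C, G

Removing A increases the component count from 1 to 3, so A is a cut vertex.
Removing C increases the component count from 1 to 2, so C is a cut vertex.
Removing G increases the component count from 1 to 2, so G is a cut vertex.
By contrast removing D leaves 1 component; it is not a cut vertex. No other vertex is a cut vertex either.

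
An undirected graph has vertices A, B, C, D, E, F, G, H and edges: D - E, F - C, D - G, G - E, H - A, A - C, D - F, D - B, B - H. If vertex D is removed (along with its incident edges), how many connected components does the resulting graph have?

2

With D gone, the remaining components are: {E, G}; {A, B, C, F, H}.
That is 2 components.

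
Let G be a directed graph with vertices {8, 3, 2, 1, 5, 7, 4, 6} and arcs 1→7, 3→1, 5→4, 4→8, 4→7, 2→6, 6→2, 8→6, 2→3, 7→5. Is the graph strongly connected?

Yes

From 3 we can reach every vertex (1, 2, 3, 4, 5, 6, 7, 8), and every vertex can reach 3 (1, 2, 3, 4, 5, 6, 7, 8). So the whole graph is one strongly connected component.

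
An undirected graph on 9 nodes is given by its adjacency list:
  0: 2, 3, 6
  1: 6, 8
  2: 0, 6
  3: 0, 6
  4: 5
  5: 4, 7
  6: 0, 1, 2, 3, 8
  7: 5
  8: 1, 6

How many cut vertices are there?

2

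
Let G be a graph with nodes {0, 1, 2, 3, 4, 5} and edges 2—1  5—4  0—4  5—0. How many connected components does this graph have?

3

3 is isolated — a component by itself.
Starting from 1 we can reach 1, 2. That is one component of size 2.
Starting from 0 we can reach 0, 4, 5. That is one component of size 3.
Total: 3 components.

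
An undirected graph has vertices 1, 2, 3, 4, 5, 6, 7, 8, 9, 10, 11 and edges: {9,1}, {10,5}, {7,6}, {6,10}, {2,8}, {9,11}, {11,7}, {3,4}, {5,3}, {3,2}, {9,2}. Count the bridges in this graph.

3

The edges on the cycle 9-11-7-6-10-5-3-2-9 are not bridges since each lies on that cycle.
But removing 4—3 disconnects 4 from 3; removing 8—2 disconnects 8 from 2; removing 9—1 disconnects 9 from 1 — these are bridges.
That makes 3 bridges.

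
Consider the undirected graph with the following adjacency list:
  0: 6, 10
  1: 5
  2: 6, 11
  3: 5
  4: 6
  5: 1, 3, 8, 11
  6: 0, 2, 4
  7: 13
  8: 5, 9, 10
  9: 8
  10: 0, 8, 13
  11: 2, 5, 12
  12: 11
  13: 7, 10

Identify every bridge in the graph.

The edges on the cycle 5-11-2-6-0-10-8-5 are not bridges since each lies on that cycle.
But removing 5-3 disconnects 5 from 3; removing 9-8 disconnects 9 from 8; removing 11-12 disconnects 11 from 12; removing 13-7 disconnects 13 from 7 — these are bridges.
In total 7 edges are bridges.

1-5, 10-13, 11-12, 13-7, 3-5, 4-6, 8-9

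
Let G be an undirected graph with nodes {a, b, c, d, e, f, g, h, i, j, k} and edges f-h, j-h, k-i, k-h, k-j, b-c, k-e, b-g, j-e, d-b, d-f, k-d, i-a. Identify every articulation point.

b, d, i, k

Removing b increases the component count from 1 to 3, so b is a cut vertex.
Removing d increases the component count from 1 to 2, so d is a cut vertex.
Removing i increases the component count from 1 to 2, so i is a cut vertex.
Likewise k is a cut vertex.
By contrast removing f leaves 1 component; it is not a cut vertex. No other vertex is a cut vertex either.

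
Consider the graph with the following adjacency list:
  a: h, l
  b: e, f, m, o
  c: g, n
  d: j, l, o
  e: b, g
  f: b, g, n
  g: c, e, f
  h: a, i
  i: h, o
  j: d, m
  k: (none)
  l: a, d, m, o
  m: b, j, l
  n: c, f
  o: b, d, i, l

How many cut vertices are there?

1

Removing b increases the component count from 2 to 3, so b is a cut vertex.
By contrast removing i leaves 2 components; it is not a cut vertex. No other vertex is a cut vertex either.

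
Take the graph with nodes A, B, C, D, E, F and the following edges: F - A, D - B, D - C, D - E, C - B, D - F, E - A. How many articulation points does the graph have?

Removing D increases the component count from 1 to 2, so D is a cut vertex.
By contrast removing A leaves 1 component; it is not a cut vertex. No other vertex is a cut vertex either.

1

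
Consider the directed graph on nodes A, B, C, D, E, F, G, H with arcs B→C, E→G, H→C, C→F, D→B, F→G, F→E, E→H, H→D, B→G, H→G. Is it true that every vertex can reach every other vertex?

No

There is no directed path from G to C, so the graph is not strongly connected.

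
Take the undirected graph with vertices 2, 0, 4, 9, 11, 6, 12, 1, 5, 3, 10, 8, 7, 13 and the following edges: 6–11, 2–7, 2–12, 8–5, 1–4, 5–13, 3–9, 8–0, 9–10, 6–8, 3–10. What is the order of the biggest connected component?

Starting from 1 we can reach 1, 4. That is one component of size 2.
Starting from 2 we can reach 2, 7, 12. That is one component of size 3.
Starting from 3 we can reach 3, 9, 10. That is one component of size 3.
Starting from 0 we can reach 0, 5, 6, 8, 11, 13. That is one component of size 6.
The largest has 6 vertices.

6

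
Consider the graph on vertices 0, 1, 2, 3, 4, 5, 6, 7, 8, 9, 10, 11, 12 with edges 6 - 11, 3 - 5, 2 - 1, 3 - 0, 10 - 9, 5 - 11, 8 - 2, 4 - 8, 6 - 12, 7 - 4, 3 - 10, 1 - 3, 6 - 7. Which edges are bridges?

The edges on the cycle 6-7-4-8-2-1-3-5-11-6 are not bridges since each lies on that cycle.
But removing 10 - 9 disconnects 10 from 9; removing 0 - 3 disconnects 0 from 3; removing 10 - 3 disconnects 10 from 3; removing 6 - 12 disconnects 6 from 12 — these are bridges.

0-3, 10-3, 10-9, 12-6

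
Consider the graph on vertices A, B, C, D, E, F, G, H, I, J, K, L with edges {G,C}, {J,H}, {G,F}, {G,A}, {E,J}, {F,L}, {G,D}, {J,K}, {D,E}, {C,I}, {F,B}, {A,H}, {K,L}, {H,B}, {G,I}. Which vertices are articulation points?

G

Removing G increases the component count from 1 to 2, so G is a cut vertex.
By contrast removing L leaves 1 component; it is not a cut vertex. No other vertex is a cut vertex either.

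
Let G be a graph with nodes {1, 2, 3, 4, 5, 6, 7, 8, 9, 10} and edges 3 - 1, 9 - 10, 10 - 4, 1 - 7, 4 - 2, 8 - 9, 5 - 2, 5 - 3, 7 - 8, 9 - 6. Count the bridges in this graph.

1

The edges on the cycle 5-3-1-7-8-9-10-4-2-5 are not bridges since each lies on that cycle.
But removing 6 - 9 disconnects 6 from 9 — this is a bridge.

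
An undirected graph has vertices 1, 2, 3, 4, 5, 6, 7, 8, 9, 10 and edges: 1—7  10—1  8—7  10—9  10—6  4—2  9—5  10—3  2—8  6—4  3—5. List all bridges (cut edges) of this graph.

none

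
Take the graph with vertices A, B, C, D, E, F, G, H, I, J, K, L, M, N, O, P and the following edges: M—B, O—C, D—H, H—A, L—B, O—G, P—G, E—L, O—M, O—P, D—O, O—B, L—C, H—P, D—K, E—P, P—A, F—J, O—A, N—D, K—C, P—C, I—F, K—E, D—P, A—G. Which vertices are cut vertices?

D, F

Removing D increases the component count from 2 to 3, so D is a cut vertex.
Removing F increases the component count from 2 to 3, so F is a cut vertex.
By contrast removing G leaves 2 components; it is not a cut vertex. No other vertex is a cut vertex either.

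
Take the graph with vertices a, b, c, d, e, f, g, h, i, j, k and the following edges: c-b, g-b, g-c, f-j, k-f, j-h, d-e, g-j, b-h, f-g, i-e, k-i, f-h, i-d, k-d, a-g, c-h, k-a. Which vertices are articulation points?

k

Removing k increases the component count from 1 to 2, so k is a cut vertex.
By contrast removing i leaves 1 component; it is not a cut vertex. No other vertex is a cut vertex either.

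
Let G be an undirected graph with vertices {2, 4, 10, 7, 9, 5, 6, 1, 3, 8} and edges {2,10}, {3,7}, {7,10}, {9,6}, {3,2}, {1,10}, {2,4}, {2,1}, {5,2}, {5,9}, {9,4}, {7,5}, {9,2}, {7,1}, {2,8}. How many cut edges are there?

2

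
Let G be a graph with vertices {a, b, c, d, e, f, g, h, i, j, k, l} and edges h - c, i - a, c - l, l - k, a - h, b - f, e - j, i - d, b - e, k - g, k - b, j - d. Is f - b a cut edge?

Yes

Removing f - b leaves no path between f and b: the component count goes from 1 to 2. So it is a bridge.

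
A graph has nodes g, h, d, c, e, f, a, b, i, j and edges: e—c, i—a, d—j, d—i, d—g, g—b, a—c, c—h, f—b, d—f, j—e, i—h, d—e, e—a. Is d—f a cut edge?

After removing d—f, the path d-g-b-f still connects them, so the edge is not a bridge.

No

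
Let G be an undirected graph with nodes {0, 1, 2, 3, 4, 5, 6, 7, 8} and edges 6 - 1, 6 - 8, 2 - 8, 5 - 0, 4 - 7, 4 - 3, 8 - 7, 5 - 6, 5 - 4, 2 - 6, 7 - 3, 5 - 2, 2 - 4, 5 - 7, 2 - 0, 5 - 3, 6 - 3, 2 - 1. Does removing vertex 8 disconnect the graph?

Deleting 8 leaves 1 component (was 1) (its neighbors 2, 6, 7 remain connected to each other), so 8 is not a cut vertex.

No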